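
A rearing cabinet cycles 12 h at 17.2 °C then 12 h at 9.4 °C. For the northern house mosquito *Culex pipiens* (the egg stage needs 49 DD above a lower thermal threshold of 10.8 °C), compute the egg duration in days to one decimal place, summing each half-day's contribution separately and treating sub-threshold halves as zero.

15.3 days

Day half: max(0, 17.2 − 10.8) × 0.5 = 6.4 × 0.5 = 3.20 DD.
Night half: max(0, 9.4 − 10.8) × 0.5 = 0.0 × 0.5 = 0.00 DD.
Per 24 h: 3.20 DD/day.
Duration = 49 / 3.20 = 15.313 ≈ 15.3 days.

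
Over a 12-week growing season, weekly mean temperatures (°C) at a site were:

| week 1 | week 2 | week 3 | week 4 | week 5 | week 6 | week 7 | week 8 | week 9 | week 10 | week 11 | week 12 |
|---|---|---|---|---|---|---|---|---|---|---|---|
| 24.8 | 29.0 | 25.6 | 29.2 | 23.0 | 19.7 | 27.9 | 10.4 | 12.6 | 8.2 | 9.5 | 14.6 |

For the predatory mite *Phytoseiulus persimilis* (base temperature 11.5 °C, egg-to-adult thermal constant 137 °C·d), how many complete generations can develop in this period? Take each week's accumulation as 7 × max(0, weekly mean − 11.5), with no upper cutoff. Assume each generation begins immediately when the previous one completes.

Weekly DD (7 × max(0, T̄ − 11.5)): 93.1, 122.5, 98.7, 123.9, 80.5, 57.4, 114.8, 0.0, 7.7, 0.0, 0.0, 21.7.
Season total = 720.3 DD.
Complete generations = ⌊720.3 / 137⌋ = 5.

5 generations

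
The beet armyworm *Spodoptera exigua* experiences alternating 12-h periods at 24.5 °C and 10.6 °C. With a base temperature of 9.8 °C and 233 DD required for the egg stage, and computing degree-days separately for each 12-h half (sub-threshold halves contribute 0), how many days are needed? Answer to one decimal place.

Day half: max(0, 24.5 − 9.8) × 0.5 = 14.7 × 0.5 = 7.35 DD.
Night half: max(0, 10.6 − 9.8) × 0.5 = 0.8 × 0.5 = 0.40 DD.
Per 24 h: 7.75 DD/day.
Duration = 233 / 7.75 = 30.065 ≈ 30.1 days.

30.1 days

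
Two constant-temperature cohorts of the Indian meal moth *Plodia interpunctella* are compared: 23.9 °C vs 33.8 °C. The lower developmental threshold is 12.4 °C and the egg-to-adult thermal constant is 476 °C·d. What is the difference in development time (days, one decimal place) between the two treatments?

At 23.9 °C: 476 / (23.9 − 12.4) = 476 / 11.5 = 41.391 d.
At 33.8 °C: 476 / (33.8 − 12.4) = 476 / 21.4 = 22.243 d.
Difference = |41.391 − 22.243| = 19.148 ≈ 19.1 days.

19.1 days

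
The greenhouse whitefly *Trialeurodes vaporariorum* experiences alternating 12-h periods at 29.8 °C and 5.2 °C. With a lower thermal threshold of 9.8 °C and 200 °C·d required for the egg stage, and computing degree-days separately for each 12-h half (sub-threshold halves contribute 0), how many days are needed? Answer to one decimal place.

Day half: max(0, 29.8 − 9.8) × 0.5 = 20.0 × 0.5 = 10.00 DD.
Night half: max(0, 5.2 − 9.8) × 0.5 = 0.0 × 0.5 = 0.00 DD.
Per 24 h: 10.00 DD/day.
Duration = 200 / 10.00 = 20.000 ≈ 20.0 days.

20.0 days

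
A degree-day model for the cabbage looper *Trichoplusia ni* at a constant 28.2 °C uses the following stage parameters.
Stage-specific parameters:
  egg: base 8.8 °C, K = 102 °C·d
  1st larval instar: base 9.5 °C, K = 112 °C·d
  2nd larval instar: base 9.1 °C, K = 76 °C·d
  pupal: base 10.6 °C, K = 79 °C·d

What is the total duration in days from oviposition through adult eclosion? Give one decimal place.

19.7 days

egg: 102 / (28.2 − 8.8) = 102 / 19.4 = 5.258 d.
1st larval instar: 112 / (28.2 − 9.5) = 112 / 18.7 = 5.989 d.
2nd larval instar: 76 / (28.2 − 9.1) = 76 / 19.1 = 3.979 d.
pupal: 79 / (28.2 − 10.6) = 79 / 17.6 = 4.489 d.
Sum = 19.715 ≈ 19.7 days.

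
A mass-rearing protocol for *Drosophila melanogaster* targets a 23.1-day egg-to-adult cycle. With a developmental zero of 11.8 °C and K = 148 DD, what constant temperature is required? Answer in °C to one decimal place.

Required daily accumulation = 148 / 23.1 = 6.407 DD/day.
T = T_base + 6.407 = 11.8 + 6.407 = 18.207 ≈ 18.2 °C.

18.2 °C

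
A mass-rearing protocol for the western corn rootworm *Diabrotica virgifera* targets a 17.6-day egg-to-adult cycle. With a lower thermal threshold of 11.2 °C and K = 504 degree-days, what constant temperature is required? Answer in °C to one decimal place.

Required daily accumulation = 504 / 17.6 = 28.636 DD/day.
T = T_base + 28.636 = 11.2 + 28.636 = 39.836 ≈ 39.8 °C.

39.8 °C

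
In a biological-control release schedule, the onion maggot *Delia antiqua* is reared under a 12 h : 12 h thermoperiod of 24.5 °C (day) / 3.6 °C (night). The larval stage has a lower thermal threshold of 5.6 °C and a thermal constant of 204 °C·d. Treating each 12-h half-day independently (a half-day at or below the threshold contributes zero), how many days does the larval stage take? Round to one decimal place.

21.6 days

Day half: max(0, 24.5 − 5.6) × 0.5 = 18.9 × 0.5 = 9.45 DD.
Night half: max(0, 3.6 − 5.6) × 0.5 = 0.0 × 0.5 = 0.00 DD.
Per 24 h: 9.45 DD/day.
Duration = 204 / 9.45 = 21.587 ≈ 21.6 days.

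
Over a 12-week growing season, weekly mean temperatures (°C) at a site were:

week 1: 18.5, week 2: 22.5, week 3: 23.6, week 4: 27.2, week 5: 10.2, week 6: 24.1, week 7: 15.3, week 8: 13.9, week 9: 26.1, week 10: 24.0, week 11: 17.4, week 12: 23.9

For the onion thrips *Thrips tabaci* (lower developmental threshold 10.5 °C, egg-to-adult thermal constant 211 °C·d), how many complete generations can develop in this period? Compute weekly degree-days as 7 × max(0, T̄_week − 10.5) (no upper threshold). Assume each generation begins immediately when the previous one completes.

Weekly DD (7 × max(0, T̄ − 10.5)): 56.0, 84.0, 91.7, 116.9, 0.0, 95.2, 33.6, 23.8, 109.2, 94.5, 48.3, 93.8.
Season total = 847.0 DD.
Complete generations = ⌊847.0 / 211⌋ = 4.

4 generations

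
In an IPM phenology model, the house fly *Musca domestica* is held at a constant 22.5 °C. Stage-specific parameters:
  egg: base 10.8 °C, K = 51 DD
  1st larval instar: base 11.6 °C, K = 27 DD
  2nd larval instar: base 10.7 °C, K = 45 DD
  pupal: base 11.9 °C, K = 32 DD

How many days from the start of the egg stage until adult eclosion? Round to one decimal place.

13.7 days

egg: 51 / (22.5 − 10.8) = 51 / 11.7 = 4.359 d.
1st larval instar: 27 / (22.5 − 11.6) = 27 / 10.9 = 2.477 d.
2nd larval instar: 45 / (22.5 − 10.7) = 45 / 11.8 = 3.814 d.
pupal: 32 / (22.5 − 11.9) = 32 / 10.6 = 3.019 d.
Sum = 13.668 ≈ 13.7 days.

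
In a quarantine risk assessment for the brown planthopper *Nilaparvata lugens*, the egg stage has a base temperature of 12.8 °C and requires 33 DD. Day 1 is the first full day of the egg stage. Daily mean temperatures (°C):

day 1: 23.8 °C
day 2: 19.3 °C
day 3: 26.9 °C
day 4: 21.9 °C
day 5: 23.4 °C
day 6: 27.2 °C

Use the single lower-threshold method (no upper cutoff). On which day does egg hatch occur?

Daily DD above 12.8 °C: 11.0, 6.5, 14.1, 9.1, 10.6, 14.4.
Cumulative: 11.0, 17.5, 31.6, 40.7, 51.3, 65.7.
The total first reaches 33 DD on day 4.

day 4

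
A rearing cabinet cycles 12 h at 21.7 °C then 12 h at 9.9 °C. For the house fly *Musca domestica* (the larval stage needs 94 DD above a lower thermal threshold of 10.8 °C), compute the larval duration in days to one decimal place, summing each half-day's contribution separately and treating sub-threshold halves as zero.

17.2 days

Day half: max(0, 21.7 − 10.8) × 0.5 = 10.9 × 0.5 = 5.45 DD.
Night half: max(0, 9.9 − 10.8) × 0.5 = 0.0 × 0.5 = 0.00 DD.
Per 24 h: 5.45 DD/day.
Duration = 94 / 5.45 = 17.248 ≈ 17.2 days.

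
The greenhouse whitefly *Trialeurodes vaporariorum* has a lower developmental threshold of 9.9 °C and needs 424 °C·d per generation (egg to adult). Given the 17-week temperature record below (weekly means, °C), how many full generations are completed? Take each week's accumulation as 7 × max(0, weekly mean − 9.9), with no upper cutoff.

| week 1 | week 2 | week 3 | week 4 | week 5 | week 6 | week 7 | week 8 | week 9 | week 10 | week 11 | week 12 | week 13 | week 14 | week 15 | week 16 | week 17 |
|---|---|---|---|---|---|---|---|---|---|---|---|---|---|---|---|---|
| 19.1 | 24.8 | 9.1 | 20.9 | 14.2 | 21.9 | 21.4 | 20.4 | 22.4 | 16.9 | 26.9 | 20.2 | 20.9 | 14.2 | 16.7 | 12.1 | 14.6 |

Weekly DD (7 × max(0, T̄ − 9.9)): 64.4, 104.3, 0.0, 77.0, 30.1, 84.0, 80.5, 73.5, 87.5, 49.0, 119.0, 72.1, 77.0, 30.1, 47.6, 15.4, 32.9.
Season total = 1044.4 DD.
Complete generations = ⌊1044.4 / 424⌋ = 2.

2 generations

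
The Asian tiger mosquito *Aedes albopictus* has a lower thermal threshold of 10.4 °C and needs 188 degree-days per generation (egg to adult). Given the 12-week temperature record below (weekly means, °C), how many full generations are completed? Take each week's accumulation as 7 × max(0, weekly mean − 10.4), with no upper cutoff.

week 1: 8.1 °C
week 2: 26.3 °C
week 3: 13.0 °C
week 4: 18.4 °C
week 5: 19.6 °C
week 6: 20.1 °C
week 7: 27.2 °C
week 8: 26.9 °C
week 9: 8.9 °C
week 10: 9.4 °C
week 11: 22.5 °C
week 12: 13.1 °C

3 generations

Weekly DD (7 × max(0, T̄ − 10.4)): 0.0, 111.3, 18.2, 56.0, 64.4, 67.9, 117.6, 115.5, 0.0, 0.0, 84.7, 18.9.
Season total = 654.5 DD.
Complete generations = ⌊654.5 / 188⌋ = 3.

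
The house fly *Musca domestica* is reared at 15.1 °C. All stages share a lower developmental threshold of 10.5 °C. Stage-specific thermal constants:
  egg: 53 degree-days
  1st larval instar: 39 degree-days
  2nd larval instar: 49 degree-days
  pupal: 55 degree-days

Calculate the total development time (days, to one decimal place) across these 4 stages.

Daily accumulation at 15.1 °C = 15.1 − 10.5 = 4.6 DD/day.
Total K = 53 + 39 + 49 + 55 = 196 DD.
Total duration = 196 / 4.6 = 42.609 ≈ 42.6 days.

42.6 days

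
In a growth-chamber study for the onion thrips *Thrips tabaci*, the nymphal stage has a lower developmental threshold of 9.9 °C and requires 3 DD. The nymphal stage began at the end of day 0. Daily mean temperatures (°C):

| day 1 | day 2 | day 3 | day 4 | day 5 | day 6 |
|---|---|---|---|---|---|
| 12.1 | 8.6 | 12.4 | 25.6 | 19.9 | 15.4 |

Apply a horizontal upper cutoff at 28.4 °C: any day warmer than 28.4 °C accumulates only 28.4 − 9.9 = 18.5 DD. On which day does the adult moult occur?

Daily DD above 9.9 °C (capped at 18.5): 2.2, 0.0, 2.5, 15.7, 10.0, 5.5.
Cumulative: 2.2, 2.2, 4.7, 20.4, 30.4, 35.9.
The total first reaches 3 DD on day 3.

day 3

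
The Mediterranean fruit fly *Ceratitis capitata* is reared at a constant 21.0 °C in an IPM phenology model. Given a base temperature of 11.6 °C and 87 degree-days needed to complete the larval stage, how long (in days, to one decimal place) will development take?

9.3 days

Daily accumulation = 21.0 − 11.6 = 9.4 DD/day.
Duration = 87 / 9.4 = 9.255 ≈ 9.3 days.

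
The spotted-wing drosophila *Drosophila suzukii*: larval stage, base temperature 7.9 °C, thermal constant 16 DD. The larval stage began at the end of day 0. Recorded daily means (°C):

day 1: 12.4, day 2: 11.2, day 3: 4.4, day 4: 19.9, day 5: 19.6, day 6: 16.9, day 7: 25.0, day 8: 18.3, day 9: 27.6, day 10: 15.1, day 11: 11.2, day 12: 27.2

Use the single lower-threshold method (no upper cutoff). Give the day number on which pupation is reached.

day 4

Daily DD above 7.9 °C: 4.5, 3.3, 0.0, 12.0, 11.7, 9.0, 17.1, 10.4, 19.7, 7.2, 3.3, 19.3.
Cumulative: 4.5, 7.8, 7.8, 19.8, 31.5, 40.5, 57.6, 68.0, 87.7, 94.9, 98.2, 117.5.
The total first reaches 16 DD on day 4.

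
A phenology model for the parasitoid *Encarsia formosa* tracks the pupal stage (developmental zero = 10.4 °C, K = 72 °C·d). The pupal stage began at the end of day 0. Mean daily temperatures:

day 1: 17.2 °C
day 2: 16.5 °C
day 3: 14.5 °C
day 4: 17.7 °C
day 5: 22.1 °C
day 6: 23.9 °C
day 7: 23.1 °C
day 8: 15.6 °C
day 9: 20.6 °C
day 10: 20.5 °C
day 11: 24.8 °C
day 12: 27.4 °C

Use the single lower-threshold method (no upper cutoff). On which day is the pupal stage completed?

day 9

Daily DD above 10.4 °C: 6.8, 6.1, 4.1, 7.3, 11.7, 13.5, 12.7, 5.2, 10.2, 10.1, 14.4, 17.0.
Cumulative: 6.8, 12.9, 17.0, 24.3, 36.0, 49.5, 62.2, 67.4, 77.6, 87.7, 102.1, 119.1.
The total first reaches 72 DD on day 9.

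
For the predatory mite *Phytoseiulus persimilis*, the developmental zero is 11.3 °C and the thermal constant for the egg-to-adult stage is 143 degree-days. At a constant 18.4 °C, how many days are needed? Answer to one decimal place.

20.1 days

Daily accumulation = 18.4 − 11.3 = 7.1 DD/day.
Duration = 143 / 7.1 = 20.141 ≈ 20.1 days.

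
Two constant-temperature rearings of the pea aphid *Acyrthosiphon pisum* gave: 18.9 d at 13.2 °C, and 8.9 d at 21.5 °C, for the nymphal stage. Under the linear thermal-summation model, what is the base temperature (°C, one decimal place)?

5.8 °C

Equal thermal constants: D₁(T₁ − T_b) = D₂(T₂ − T_b).
18.9·(13.2 − T_b) = 8.9·(21.5 − T_b)
T_b = (18.9·13.2 − 8.9·21.5) / (18.9 − 8.9) = 58.13 / 10.0 = 5.813 °C ≈ 5.8 °C.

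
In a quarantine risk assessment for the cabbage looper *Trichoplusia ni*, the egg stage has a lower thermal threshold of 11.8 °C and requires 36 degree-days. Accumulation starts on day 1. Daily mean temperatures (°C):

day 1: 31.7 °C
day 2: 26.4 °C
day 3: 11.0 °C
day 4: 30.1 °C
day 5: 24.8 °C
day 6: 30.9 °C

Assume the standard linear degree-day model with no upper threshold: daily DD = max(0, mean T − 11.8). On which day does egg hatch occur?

day 4

Daily DD above 11.8 °C: 19.9, 14.6, 0.0, 18.3, 13.0, 19.1.
Cumulative: 19.9, 34.5, 34.5, 52.8, 65.8, 84.9.
The total first reaches 36 DD on day 4.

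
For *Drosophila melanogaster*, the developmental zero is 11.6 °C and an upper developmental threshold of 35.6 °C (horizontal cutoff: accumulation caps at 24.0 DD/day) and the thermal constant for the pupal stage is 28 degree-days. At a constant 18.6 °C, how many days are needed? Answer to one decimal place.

4.0 days

Daily accumulation = 18.6 − 11.6 = 7.0 DD/day.
Duration = 28 / 7.0 = 4.000 ≈ 4.0 days.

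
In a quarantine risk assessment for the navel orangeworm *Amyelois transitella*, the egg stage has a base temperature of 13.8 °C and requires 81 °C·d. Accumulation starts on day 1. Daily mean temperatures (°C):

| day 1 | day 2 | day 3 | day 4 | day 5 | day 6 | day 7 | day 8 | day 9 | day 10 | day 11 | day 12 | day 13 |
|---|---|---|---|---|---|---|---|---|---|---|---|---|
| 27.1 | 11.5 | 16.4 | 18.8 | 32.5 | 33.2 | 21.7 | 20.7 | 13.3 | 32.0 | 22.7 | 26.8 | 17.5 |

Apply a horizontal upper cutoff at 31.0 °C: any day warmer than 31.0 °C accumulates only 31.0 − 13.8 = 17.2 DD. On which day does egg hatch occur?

Daily DD above 13.8 °C (capped at 17.2): 13.3, 0.0, 2.6, 5.0, 17.2, 17.2, 7.9, 6.9, 0.0, 17.2, 8.9, 13.0, 3.7.
Cumulative: 13.3, 13.3, 15.9, 20.9, 38.1, 55.3, 63.2, 70.1, 70.1, 87.3, 96.2, 109.2, 112.9.
The total first reaches 81 DD on day 10.

day 10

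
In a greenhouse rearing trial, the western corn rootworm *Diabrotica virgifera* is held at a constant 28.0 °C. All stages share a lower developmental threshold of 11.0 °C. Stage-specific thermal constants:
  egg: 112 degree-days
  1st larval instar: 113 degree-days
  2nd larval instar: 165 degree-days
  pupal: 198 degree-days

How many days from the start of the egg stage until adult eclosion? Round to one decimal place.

34.6 days

Daily accumulation at 28.0 °C = 28.0 − 11.0 = 17.0 DD/day.
Total K = 112 + 113 + 165 + 198 = 588 DD.
Total duration = 588 / 17.0 = 34.588 ≈ 34.6 days.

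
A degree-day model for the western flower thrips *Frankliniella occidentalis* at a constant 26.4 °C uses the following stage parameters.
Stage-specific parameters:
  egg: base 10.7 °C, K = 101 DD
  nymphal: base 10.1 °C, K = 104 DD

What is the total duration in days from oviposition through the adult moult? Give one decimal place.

12.8 days

egg: 101 / (26.4 − 10.7) = 101 / 15.7 = 6.433 d.
nymphal: 104 / (26.4 − 10.1) = 104 / 16.3 = 6.380 d.
Sum = 12.813 ≈ 12.8 days.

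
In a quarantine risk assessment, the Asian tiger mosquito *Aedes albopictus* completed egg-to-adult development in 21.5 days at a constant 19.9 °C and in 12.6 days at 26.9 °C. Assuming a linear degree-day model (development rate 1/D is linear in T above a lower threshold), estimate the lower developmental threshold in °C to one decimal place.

10.0 °C

Equal thermal constants: D₁(T₁ − T_b) = D₂(T₂ − T_b).
21.5·(19.9 − T_b) = 12.6·(26.9 − T_b)
T_b = (21.5·19.9 − 12.6·26.9) / (21.5 − 12.6) = 88.91 / 8.9 = 9.990 °C ≈ 10.0 °C.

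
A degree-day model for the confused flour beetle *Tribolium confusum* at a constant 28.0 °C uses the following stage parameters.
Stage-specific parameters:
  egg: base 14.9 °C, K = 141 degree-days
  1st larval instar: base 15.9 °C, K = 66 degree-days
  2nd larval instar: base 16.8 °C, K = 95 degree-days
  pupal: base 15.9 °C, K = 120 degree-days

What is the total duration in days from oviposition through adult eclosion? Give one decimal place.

34.6 days

egg: 141 / (28.0 − 14.9) = 141 / 13.1 = 10.763 d.
1st larval instar: 66 / (28.0 − 15.9) = 66 / 12.1 = 5.455 d.
2nd larval instar: 95 / (28.0 − 16.8) = 95 / 11.2 = 8.482 d.
pupal: 120 / (28.0 − 15.9) = 120 / 12.1 = 9.917 d.
Sum = 34.617 ≈ 34.6 days.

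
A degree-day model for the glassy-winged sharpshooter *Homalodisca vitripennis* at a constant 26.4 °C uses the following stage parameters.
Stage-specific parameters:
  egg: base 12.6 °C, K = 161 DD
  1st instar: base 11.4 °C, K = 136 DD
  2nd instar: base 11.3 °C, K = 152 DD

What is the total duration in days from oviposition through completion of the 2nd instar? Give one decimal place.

30.8 days

egg: 161 / (26.4 − 12.6) = 161 / 13.8 = 11.667 d.
1st instar: 136 / (26.4 − 11.4) = 136 / 15.0 = 9.067 d.
2nd instar: 152 / (26.4 − 11.3) = 152 / 15.1 = 10.066 d.
Sum = 30.800 ≈ 30.8 days.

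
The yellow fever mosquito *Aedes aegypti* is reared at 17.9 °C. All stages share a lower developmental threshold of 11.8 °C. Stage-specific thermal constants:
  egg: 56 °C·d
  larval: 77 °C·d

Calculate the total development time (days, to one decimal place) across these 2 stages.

Daily accumulation at 17.9 °C = 17.9 − 11.8 = 6.1 DD/day.
Total K = 56 + 77 = 133 DD.
Total duration = 133 / 6.1 = 21.803 ≈ 21.8 days.

21.8 days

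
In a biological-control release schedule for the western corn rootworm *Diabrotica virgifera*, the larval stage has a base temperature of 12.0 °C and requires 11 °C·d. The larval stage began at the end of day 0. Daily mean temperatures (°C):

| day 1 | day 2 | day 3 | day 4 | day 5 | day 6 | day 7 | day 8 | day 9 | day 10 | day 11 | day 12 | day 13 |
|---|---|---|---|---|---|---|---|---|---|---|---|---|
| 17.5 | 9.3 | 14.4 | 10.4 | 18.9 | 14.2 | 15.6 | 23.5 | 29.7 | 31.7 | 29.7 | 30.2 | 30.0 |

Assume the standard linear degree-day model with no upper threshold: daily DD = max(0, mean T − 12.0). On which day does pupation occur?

day 5

Daily DD above 12.0 °C: 5.5, 0.0, 2.4, 0.0, 6.9, 2.2, 3.6, 11.5, 17.7, 19.7, 17.7, 18.2, 18.0.
Cumulative: 5.5, 5.5, 7.9, 7.9, 14.8, 17.0, 20.6, 32.1, 49.8, 69.5, 87.2, 105.4, 123.4.
The total first reaches 11 DD on day 5.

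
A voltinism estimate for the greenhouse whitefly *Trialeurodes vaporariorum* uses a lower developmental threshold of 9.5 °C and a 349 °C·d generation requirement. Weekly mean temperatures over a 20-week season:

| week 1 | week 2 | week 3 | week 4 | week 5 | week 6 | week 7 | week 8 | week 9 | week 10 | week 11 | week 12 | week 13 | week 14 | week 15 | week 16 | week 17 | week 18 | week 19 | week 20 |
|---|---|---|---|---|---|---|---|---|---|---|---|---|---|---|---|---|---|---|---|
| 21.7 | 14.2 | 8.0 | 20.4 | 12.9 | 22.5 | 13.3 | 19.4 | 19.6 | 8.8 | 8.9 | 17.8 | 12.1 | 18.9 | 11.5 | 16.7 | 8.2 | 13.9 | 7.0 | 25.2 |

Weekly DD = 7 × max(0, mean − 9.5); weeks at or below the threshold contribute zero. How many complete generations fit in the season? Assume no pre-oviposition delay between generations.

2 generations

Weekly DD (7 × max(0, T̄ − 9.5)): 85.4, 32.9, 0.0, 76.3, 23.8, 91.0, 26.6, 69.3, 70.7, 0.0, 0.0, 58.1, 18.2, 65.8, 14.0, 50.4, 0.0, 30.8, 0.0, 109.9.
Season total = 823.2 DD.
Complete generations = ⌊823.2 / 349⌋ = 2.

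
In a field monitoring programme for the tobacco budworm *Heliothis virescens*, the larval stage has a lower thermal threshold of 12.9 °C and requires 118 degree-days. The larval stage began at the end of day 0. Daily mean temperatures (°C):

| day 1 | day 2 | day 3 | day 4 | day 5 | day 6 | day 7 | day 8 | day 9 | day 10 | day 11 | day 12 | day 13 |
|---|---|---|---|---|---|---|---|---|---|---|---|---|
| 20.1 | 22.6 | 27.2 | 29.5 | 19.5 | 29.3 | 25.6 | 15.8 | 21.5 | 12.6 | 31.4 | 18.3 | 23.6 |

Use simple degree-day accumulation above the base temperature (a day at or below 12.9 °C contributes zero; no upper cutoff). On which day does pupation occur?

day 12

Daily DD above 12.9 °C: 7.2, 9.7, 14.3, 16.6, 6.6, 16.4, 12.7, 2.9, 8.6, 0.0, 18.5, 5.4, 10.7.
Cumulative: 7.2, 16.9, 31.2, 47.8, 54.4, 70.8, 83.5, 86.4, 95.0, 95.0, 113.5, 118.9, 129.6.
The total first reaches 118 DD on day 12.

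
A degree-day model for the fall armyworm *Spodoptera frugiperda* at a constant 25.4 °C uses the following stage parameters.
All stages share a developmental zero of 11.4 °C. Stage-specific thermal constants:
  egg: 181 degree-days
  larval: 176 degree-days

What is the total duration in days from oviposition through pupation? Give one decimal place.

Daily accumulation at 25.4 °C = 25.4 − 11.4 = 14.0 DD/day.
Total K = 181 + 176 = 357 DD.
Total duration = 357 / 14.0 = 25.500 ≈ 25.5 days.

25.5 days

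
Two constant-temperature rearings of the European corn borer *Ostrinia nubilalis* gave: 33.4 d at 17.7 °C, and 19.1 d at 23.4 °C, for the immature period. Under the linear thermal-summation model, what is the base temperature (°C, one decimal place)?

Equal thermal constants: D₁(T₁ − T_b) = D₂(T₂ − T_b).
33.4·(17.7 − T_b) = 19.1·(23.4 − T_b)
T_b = (33.4·17.7 − 19.1·23.4) / (33.4 − 19.1) = 144.24 / 14.3 = 10.087 °C ≈ 10.1 °C.

10.1 °C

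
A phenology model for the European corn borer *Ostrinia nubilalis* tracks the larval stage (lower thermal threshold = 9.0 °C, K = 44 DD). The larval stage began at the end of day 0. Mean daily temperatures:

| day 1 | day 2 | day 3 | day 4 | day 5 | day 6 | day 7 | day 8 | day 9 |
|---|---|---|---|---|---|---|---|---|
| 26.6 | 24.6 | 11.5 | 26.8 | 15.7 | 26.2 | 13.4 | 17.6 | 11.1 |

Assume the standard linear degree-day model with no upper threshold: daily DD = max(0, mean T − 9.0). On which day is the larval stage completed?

day 4

Daily DD above 9.0 °C: 17.6, 15.6, 2.5, 17.8, 6.7, 17.2, 4.4, 8.6, 2.1.
Cumulative: 17.6, 33.2, 35.7, 53.5, 60.2, 77.4, 81.8, 90.4, 92.5.
The total first reaches 44 DD on day 4.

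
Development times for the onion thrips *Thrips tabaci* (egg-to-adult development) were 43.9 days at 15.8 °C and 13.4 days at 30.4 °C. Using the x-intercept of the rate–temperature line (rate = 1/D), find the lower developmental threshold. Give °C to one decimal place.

9.4 °C

Under the model K = D·(T − T_b), so D₁·(T₁ − T_b) = D₂·(T₂ − T_b).
43.9·(15.8 − T_b) = 13.4·(30.4 − T_b)
T_b = (43.9·15.8 − 13.4·30.4) / (43.9 − 13.4) = 286.26 / 30.5 = 9.386 °C ≈ 9.4 °C.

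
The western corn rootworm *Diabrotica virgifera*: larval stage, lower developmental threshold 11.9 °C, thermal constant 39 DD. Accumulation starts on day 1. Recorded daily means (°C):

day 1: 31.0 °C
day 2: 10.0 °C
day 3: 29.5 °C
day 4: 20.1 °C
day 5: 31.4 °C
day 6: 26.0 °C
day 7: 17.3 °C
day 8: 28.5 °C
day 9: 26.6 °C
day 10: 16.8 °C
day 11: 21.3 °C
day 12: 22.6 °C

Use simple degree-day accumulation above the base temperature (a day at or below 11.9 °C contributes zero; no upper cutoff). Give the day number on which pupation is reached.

day 4

Daily DD above 11.9 °C: 19.1, 0.0, 17.6, 8.2, 19.5, 14.1, 5.4, 16.6, 14.7, 4.9, 9.4, 10.7.
Cumulative: 19.1, 19.1, 36.7, 44.9, 64.4, 78.5, 83.9, 100.5, 115.2, 120.1, 129.5, 140.2.
The total first reaches 39 DD on day 4.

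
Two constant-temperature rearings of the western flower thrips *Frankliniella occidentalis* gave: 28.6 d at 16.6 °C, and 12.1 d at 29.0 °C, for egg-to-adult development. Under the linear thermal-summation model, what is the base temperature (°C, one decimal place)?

Equal thermal constants: D₁(T₁ − T_b) = D₂(T₂ − T_b).
28.6·(16.6 − T_b) = 12.1·(29.0 − T_b)
T_b = (28.6·16.6 − 12.1·29.0) / (28.6 − 12.1) = 123.86 / 16.5 = 7.507 °C ≈ 7.5 °C.

7.5 °C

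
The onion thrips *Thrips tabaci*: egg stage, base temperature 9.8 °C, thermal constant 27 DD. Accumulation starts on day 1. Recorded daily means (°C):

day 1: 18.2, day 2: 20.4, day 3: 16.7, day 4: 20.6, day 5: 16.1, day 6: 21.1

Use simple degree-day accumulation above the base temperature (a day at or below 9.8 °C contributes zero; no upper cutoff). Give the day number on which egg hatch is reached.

Daily DD above 9.8 °C: 8.4, 10.6, 6.9, 10.8, 6.3, 11.3.
Cumulative: 8.4, 19.0, 25.9, 36.7, 43.0, 54.3.
The total first reaches 27 DD on day 4.

day 4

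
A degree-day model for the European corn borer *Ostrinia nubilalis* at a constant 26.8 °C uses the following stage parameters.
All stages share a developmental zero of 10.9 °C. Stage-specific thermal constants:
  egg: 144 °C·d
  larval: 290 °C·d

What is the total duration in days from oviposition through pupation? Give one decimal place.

27.3 days

Daily accumulation at 26.8 °C = 26.8 − 10.9 = 15.9 DD/day.
Total K = 144 + 290 = 434 DD.
Total duration = 434 / 15.9 = 27.296 ≈ 27.3 days.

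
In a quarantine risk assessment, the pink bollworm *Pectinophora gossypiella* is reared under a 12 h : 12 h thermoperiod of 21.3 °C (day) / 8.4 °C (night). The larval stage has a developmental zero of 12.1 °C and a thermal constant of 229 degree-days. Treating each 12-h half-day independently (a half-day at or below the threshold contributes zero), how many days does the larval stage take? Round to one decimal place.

Day half: max(0, 21.3 − 12.1) × 0.5 = 9.2 × 0.5 = 4.60 DD.
Night half: max(0, 8.4 − 12.1) × 0.5 = 0.0 × 0.5 = 0.00 DD.
Per 24 h: 4.60 DD/day.
Duration = 229 / 4.60 = 49.783 ≈ 49.8 days.

49.8 days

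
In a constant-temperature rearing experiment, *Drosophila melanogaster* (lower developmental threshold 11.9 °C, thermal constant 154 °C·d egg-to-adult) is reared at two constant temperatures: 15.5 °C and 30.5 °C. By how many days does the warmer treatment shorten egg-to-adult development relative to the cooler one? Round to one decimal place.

34.5 days

At 15.5 °C: 154 / (15.5 − 11.9) = 154 / 3.6 = 42.778 d.
At 30.5 °C: 154 / (30.5 − 11.9) = 154 / 18.6 = 8.280 d.
Difference = |42.778 − 8.280| = 34.498 ≈ 34.5 days.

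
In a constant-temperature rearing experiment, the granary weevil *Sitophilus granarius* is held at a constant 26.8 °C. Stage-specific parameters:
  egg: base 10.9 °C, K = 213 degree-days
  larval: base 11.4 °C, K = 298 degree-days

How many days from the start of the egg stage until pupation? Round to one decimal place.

egg: 213 / (26.8 − 10.9) = 213 / 15.9 = 13.396 d.
larval: 298 / (26.8 − 11.4) = 298 / 15.4 = 19.351 d.
Sum = 32.747 ≈ 32.7 days.

32.7 days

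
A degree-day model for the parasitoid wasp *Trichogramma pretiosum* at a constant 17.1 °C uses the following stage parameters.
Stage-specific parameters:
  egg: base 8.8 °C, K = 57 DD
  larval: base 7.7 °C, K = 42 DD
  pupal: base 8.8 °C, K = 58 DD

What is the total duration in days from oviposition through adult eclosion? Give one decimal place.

egg: 57 / (17.1 − 8.8) = 57 / 8.3 = 6.867 d.
larval: 42 / (17.1 − 7.7) = 42 / 9.4 = 4.468 d.
pupal: 58 / (17.1 − 8.8) = 58 / 8.3 = 6.988 d.
Sum = 18.324 ≈ 18.3 days.

18.3 days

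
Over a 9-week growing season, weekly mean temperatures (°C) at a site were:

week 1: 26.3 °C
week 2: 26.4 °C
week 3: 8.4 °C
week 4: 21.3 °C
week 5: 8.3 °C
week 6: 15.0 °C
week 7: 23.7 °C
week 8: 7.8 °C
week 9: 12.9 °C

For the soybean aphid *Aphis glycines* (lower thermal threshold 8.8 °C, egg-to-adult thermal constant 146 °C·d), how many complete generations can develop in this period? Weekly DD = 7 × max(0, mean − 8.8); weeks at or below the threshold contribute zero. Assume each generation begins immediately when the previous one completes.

Weekly DD (7 × max(0, T̄ − 8.8)): 122.5, 123.2, 0.0, 87.5, 0.0, 43.4, 104.3, 0.0, 28.7.
Season total = 509.6 DD.
Complete generations = ⌊509.6 / 146⌋ = 3.

3 generations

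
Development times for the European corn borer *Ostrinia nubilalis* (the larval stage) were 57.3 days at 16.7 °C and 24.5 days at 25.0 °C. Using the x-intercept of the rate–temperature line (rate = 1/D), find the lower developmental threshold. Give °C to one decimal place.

10.5 °C

Under the model K = D·(T − T_b), so D₁·(T₁ − T_b) = D₂·(T₂ − T_b).
57.3·(16.7 − T_b) = 24.5·(25.0 − T_b)
T_b = (57.3·16.7 − 24.5·25.0) / (57.3 − 24.5) = 344.41 / 32.8 = 10.500 °C ≈ 10.5 °C.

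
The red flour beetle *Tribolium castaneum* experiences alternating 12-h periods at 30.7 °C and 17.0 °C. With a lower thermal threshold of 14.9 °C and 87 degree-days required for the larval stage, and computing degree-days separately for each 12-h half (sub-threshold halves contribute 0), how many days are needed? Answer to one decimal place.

Day half: max(0, 30.7 − 14.9) × 0.5 = 15.8 × 0.5 = 7.90 DD.
Night half: max(0, 17.0 − 14.9) × 0.5 = 2.1 × 0.5 = 1.05 DD.
Per 24 h: 8.95 DD/day.
Duration = 87 / 8.95 = 9.721 ≈ 9.7 days.

9.7 days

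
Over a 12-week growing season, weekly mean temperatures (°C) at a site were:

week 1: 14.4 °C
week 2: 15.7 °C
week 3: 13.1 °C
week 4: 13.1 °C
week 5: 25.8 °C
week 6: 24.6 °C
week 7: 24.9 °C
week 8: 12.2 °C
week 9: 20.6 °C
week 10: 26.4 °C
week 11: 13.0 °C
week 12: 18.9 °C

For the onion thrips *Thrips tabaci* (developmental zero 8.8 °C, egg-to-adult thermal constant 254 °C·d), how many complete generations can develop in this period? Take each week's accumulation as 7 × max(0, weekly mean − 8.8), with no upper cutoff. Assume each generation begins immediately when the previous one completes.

3 generations

Weekly DD (7 × max(0, T̄ − 8.8)): 39.2, 48.3, 30.1, 30.1, 119.0, 110.6, 112.7, 23.8, 82.6, 123.2, 29.4, 70.7.
Season total = 819.7 DD.
Complete generations = ⌊819.7 / 254⌋ = 3.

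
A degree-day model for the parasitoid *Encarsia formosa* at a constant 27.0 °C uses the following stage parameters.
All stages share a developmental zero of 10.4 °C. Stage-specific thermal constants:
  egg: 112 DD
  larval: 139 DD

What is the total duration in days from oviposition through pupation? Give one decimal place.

Daily accumulation at 27.0 °C = 27.0 − 10.4 = 16.6 DD/day.
Total K = 112 + 139 = 251 DD.
Total duration = 251 / 16.6 = 15.120 ≈ 15.1 days.

15.1 days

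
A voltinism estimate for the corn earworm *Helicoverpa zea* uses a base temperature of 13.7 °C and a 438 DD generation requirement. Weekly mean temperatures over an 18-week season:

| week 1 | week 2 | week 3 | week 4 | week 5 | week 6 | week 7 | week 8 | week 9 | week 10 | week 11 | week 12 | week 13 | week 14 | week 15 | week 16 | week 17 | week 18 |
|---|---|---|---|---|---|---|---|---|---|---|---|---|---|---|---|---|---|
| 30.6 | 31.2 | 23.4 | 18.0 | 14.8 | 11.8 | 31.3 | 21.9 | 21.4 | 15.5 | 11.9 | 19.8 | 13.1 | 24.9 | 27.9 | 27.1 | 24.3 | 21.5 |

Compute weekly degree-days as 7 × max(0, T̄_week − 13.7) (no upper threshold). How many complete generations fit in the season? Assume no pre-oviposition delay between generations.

2 generations

Weekly DD (7 × max(0, T̄ − 13.7)): 118.3, 122.5, 67.9, 30.1, 7.7, 0.0, 123.2, 57.4, 53.9, 12.6, 0.0, 42.7, 0.0, 78.4, 99.4, 93.8, 74.2, 54.6.
Season total = 1036.7 DD.
Complete generations = ⌊1036.7 / 438⌋ = 2.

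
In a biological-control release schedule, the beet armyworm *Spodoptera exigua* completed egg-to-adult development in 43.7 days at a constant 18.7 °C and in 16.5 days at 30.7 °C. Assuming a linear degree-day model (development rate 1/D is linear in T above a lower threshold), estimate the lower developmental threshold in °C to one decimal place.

11.4 °C

Linear rate model ⇒ the product D·(T − T_b) is constant across temperatures.
43.7·(18.7 − T_b) = 16.5·(30.7 − T_b)
T_b = (43.7·18.7 − 16.5·30.7) / (43.7 − 16.5) = 310.64 / 27.2 = 11.421 °C ≈ 11.4 °C.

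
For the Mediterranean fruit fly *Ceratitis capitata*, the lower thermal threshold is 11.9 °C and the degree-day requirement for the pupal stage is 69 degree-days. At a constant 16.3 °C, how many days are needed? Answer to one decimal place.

Daily accumulation = 16.3 − 11.9 = 4.4 DD/day.
Duration = 69 / 4.4 = 15.682 ≈ 15.7 days.

15.7 days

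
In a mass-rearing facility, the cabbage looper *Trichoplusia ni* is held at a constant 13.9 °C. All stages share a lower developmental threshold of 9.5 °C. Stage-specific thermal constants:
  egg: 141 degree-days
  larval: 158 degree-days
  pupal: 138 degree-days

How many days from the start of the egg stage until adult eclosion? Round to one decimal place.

Daily accumulation at 13.9 °C = 13.9 − 9.5 = 4.4 DD/day.
Total K = 141 + 158 + 138 = 437 DD.
Total duration = 437 / 4.4 = 99.318 ≈ 99.3 days.

99.3 days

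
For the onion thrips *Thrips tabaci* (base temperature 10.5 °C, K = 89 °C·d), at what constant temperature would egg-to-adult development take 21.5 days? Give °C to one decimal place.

Required daily accumulation = 89 / 21.5 = 4.140 DD/day.
T = T_base + 4.140 = 10.5 + 4.140 = 14.640 ≈ 14.6 °C.

14.6 °C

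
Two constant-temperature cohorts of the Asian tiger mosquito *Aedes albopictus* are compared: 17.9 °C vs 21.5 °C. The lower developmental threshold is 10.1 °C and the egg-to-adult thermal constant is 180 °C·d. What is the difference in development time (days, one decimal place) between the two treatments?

7.3 days

At 17.9 °C: 180 / (17.9 − 10.1) = 180 / 7.8 = 23.077 d.
At 21.5 °C: 180 / (21.5 − 10.1) = 180 / 11.4 = 15.789 d.
Difference = |23.077 − 15.789| = 7.287 ≈ 7.3 days.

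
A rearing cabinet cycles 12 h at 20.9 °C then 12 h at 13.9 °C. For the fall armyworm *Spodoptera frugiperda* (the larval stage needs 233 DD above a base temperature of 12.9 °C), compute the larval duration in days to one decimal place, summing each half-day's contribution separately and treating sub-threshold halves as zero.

51.8 days

Day half: max(0, 20.9 − 12.9) × 0.5 = 8.0 × 0.5 = 4.00 DD.
Night half: max(0, 13.9 − 12.9) × 0.5 = 1.0 × 0.5 = 0.50 DD.
Per 24 h: 4.50 DD/day.
Duration = 233 / 4.50 = 51.778 ≈ 51.8 days.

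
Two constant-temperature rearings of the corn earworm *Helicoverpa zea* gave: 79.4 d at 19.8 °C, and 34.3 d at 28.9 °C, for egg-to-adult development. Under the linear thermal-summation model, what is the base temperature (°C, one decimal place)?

12.9 °C

Linear rate model ⇒ the product D·(T − T_b) is constant across temperatures.
79.4·(19.8 − T_b) = 34.3·(28.9 − T_b)
T_b = (79.4·19.8 − 34.3·28.9) / (79.4 − 34.3) = 580.85 / 45.1 = 12.879 °C ≈ 12.9 °C.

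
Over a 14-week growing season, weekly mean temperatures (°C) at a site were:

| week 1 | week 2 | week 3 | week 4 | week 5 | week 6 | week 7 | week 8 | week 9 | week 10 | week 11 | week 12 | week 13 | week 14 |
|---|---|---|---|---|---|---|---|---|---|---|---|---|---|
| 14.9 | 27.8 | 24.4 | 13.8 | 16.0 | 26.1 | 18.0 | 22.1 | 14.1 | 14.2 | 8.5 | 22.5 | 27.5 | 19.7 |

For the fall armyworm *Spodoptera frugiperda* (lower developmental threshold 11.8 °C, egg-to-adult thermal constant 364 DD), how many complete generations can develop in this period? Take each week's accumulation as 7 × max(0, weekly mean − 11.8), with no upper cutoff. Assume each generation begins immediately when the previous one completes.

Weekly DD (7 × max(0, T̄ − 11.8)): 21.7, 112.0, 88.2, 14.0, 29.4, 100.1, 43.4, 72.1, 16.1, 16.8, 0.0, 74.9, 109.9, 55.3.
Season total = 753.9 DD.
Complete generations = ⌊753.9 / 364⌋ = 2.

2 generations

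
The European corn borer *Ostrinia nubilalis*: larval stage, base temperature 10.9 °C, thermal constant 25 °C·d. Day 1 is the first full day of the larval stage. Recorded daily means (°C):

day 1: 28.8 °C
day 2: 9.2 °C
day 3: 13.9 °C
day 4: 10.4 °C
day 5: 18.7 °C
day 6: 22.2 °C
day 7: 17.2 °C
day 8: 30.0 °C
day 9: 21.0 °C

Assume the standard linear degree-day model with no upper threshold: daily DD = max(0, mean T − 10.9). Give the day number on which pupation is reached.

day 5

Daily DD above 10.9 °C: 17.9, 0.0, 3.0, 0.0, 7.8, 11.3, 6.3, 19.1, 10.1.
Cumulative: 17.9, 17.9, 20.9, 20.9, 28.7, 40.0, 46.3, 65.4, 75.5.
The total first reaches 25 DD on day 5.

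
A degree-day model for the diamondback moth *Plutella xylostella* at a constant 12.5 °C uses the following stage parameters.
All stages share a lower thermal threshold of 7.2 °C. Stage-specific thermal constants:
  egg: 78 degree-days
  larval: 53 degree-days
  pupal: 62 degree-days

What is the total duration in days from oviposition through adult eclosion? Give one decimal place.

36.4 days

Daily accumulation at 12.5 °C = 12.5 − 7.2 = 5.3 DD/day.
Total K = 78 + 53 + 62 = 193 DD.
Total duration = 193 / 5.3 = 36.415 ≈ 36.4 days.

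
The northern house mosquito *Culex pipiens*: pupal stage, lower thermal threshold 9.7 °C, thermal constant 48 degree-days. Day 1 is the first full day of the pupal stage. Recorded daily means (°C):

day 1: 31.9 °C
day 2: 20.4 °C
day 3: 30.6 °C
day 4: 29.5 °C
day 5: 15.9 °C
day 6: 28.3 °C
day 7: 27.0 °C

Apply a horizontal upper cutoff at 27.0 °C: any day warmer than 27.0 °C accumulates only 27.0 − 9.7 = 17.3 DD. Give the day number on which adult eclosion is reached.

Daily DD above 9.7 °C (capped at 17.3): 17.3, 10.7, 17.3, 17.3, 6.2, 17.3, 17.3.
Cumulative: 17.3, 28.0, 45.3, 62.6, 68.8, 86.1, 103.4.
The total first reaches 48 DD on day 4.

day 4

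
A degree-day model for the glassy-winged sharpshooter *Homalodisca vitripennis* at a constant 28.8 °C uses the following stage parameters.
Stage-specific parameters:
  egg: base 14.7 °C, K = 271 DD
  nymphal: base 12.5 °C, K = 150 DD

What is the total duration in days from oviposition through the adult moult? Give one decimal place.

egg: 271 / (28.8 − 14.7) = 271 / 14.1 = 19.220 d.
nymphal: 150 / (28.8 − 12.5) = 150 / 16.3 = 9.202 d.
Sum = 28.422 ≈ 28.4 days.

28.4 days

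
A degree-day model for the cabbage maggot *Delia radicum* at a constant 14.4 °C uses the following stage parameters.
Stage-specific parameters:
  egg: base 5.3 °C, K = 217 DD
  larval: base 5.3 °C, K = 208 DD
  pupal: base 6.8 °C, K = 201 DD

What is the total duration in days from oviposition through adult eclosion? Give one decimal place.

73.2 days

egg: 217 / (14.4 − 5.3) = 217 / 9.1 = 23.846 d.
larval: 208 / (14.4 − 5.3) = 208 / 9.1 = 22.857 d.
pupal: 201 / (14.4 − 6.8) = 201 / 7.6 = 26.447 d.
Sum = 73.151 ≈ 73.2 days.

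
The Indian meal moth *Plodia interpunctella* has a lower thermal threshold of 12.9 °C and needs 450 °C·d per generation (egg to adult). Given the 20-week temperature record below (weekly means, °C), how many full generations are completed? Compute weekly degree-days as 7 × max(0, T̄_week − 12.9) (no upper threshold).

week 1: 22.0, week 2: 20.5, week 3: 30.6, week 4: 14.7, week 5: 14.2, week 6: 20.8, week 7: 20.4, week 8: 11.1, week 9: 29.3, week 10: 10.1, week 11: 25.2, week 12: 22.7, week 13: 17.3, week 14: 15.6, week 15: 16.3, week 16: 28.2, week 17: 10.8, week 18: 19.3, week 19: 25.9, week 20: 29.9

Weekly DD (7 × max(0, T̄ − 12.9)): 63.7, 53.2, 123.9, 12.6, 9.1, 55.3, 52.5, 0.0, 114.8, 0.0, 86.1, 68.6, 30.8, 18.9, 23.8, 107.1, 0.0, 44.8, 91.0, 119.0.
Season total = 1075.2 DD.
Complete generations = ⌊1075.2 / 450⌋ = 2.

2 generations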